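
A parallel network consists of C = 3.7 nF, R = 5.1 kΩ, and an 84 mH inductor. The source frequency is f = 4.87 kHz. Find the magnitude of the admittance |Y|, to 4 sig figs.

ω = 2πf = 30600 rad/s
X_L = ωL = 2570 Ω
X_C = 1/(ωC) = 8833 Ω
Parallel: admittances add. Y = 1/R + 1/(jωL) + jωC
Y = (0.0001961 − j0.0002758) S
|Y| = 0.0003384 S → |Z| = 1/|Y| = 2955 Ω, ∠Z = −∠Y = 54.59°

338.4 μS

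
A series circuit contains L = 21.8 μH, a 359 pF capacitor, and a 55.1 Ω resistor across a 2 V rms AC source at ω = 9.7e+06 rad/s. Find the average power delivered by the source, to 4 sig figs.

X_L = ωL = 211.5 Ω
X_C = 1/(ωC) = 287.2 Ω
Net reactance X = X_L − X_C = -75.71 Ω
Z = 55.10 − j75.71 Ω
|Z| = √(55.10² + 75.71²) = 93.63 Ω
∠Z = arctan(-75.71/55.10) = -53.95°
I = V/|Z| = 21.36 mA
P = VI cos φ = 2 × 0.02136 × cos(-53.95°) = 25.14 mW

25.14 mW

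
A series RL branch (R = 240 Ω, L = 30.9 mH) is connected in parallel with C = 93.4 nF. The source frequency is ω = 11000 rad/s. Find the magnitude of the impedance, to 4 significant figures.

X_L = ωL = 339.9 Ω
X_C = 1/(ωC) = 973.3 Ω
Branch 1 (R+jX_L): Z₁ = 240.0 + j339.9 Ω, |Z₁| = 416.1 Ω
Branch 2 (−jX_C): Z₂ = −j973.3 Ω
Parallel: Z = Z₁Z₂/(Z₁+Z₂), |Z| = 597.9 Ω, ∠Z = 34.02°

597.9 Ω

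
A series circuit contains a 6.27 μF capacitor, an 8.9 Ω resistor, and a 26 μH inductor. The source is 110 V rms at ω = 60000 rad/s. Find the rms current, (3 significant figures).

X_L = ωL = 1.56 Ω
X_C = 1/(ωC) = 2.66 Ω
Net reactance X = X_L − X_C = -1.10 Ω
Z = 8.90 − j1.10 Ω
|Z| = √(8.90² + 1.10²) = 8.97 Ω
I = V/|Z| = 110/8.97 = 12.3 A

12.3 A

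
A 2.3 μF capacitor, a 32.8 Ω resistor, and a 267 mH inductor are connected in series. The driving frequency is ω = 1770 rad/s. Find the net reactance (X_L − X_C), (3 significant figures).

227 Ω

X_L = ωL = 473 Ω
X_C = 1/(ωC) = 246 Ω
X = 473 − 246 = 227 Ω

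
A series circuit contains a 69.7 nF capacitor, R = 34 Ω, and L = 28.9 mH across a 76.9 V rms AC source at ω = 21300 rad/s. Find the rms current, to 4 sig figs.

X_L = ωL = 615.6 Ω
X_C = 1/(ωC) = 673.6 Ω
Net reactance X = X_L − X_C = -58.01 Ω
Z = 34.00 − j58.01 Ω
|Z| = √(34.00² + 58.01²) = 67.24 Ω
I = V/|Z| = 76.9/67.24 = 1.144 A

1.144 A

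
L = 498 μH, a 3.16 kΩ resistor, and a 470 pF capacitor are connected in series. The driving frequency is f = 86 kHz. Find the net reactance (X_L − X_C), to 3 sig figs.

-3670 Ω

ω = 2πf = 540400 rad/s
X_L = ωL = 269 Ω
X_C = 1/(ωC) = 3940 Ω
X = 269 − 3940 = -3670 Ω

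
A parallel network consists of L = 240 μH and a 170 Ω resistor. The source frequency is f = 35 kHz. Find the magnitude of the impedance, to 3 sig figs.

ω = 2πf = 219900 rad/s
X_L = ωL = 52.8 Ω
Parallel: admittances add. Y = 1/R + 1/(jωL)
Y = (0.00588 − j0.0189) S
|Y| = 0.0198 S → |Z| = 1/|Y| = 50.4 Ω, ∠Z = −∠Y = 72.8°

50.4 Ω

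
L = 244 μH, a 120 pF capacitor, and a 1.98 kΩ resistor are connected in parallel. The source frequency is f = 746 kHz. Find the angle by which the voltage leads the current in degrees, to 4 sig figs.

ω = 2πf = 4.687e+06 rad/s
X_L = ωL = 1144 Ω
X_C = 1/(ωC) = 1778 Ω
Parallel: admittances add. Y = 1/R + 1/(jωL) + jωC
Y = (0.0005051 − j0.0003119) S
|Y| = 0.0005936 S → |Z| = 1/|Y| = 1685 Ω, ∠Z = −∠Y = 31.70°

31.70°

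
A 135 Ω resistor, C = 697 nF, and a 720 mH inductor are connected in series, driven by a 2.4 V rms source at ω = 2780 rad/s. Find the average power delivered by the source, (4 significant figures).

X_L = ωL = 2002 Ω
X_C = 1/(ωC) = 516.1 Ω
Net reactance X = X_L − X_C = 1486 Ω
Z = 135.0 + j1486 Ω
|Z| = √(135.0² + 1486²) = 1492 Ω
∠Z = arctan(1486/135.0) = 84.81°
I = V/|Z| = 1.609 mA
P = VI cos φ = 2.4 × 0.001609 × cos(84.81°) = 349.5 μW

349.5 μW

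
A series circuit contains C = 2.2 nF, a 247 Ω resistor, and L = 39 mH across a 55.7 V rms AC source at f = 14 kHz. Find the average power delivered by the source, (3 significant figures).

249 mW

ω = 2πf = 87960 rad/s
X_L = ωL = 3430 Ω
X_C = 1/(ωC) = 5170 Ω
Net reactance X = X_L − X_C = -1740 Ω
Z = 247 − j1740 Ω
|Z| = √(247² + 1740²) = 1750 Ω
∠Z = arctan(-1740/247) = -81.9°
I = V/|Z| = 31.8 mA
P = VI cos φ = 55.7 × 0.0318 × cos(-81.9°) = 249 mW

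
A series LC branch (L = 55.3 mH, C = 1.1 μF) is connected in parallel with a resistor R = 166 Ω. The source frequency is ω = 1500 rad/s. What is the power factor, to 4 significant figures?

X_L = ωL = 82.95 Ω
X_C = 1/(ωC) = 606.1 Ω
Branch 1: Z₁ = R = 166.0 Ω
Branch 2 (series LC): Z₂ = j(X_L − X_C) = −j523.1 Ω
Parallel: Z = Z₁Z₂/(Z₁+Z₂), |Z| = 158.2 Ω, ∠Z = -17.61°
cos φ = cos(-17.61°) = 0.9532

0.9532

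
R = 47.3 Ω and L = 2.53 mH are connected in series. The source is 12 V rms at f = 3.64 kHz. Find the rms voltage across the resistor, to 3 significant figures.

ω = 2πf = 22870 rad/s
X_L = ωL = 57.9 Ω
Z = 47.3 + j57.9 Ω
|Z| = √(47.3² + 57.9²) = 74.7 Ω
I = V/|Z| = 161 mA
V_R = I·|Z_R| = 0.161 × 47.3 = 7.59 V

7.59 V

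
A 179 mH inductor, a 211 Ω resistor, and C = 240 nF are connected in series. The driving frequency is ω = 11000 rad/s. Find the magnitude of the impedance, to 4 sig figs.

X_L = ωL = 1969 Ω
X_C = 1/(ωC) = 378.8 Ω
Net reactance X = X_L − X_C = 1590 Ω
Z = 211.0 + j1590 Ω
|Z| = √(211.0² + 1590²) = 1604 Ω

1604 Ω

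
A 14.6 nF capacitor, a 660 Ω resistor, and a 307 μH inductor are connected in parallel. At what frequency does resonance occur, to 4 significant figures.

ω₀ = 1/√(LC) = 1/√(0.000307 × 1.46e-08) = 472300 rad/s
f₀ = ω₀/(2π) = 75.18 kHz

75.18 kHz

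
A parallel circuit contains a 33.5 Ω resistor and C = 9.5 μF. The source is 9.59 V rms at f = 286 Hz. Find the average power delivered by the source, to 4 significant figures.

2.745 W

ω = 2πf = 1797 rad/s
X_C = 1/(ωC) = 58.58 Ω
Parallel: admittances add. Y = 1/R + jωC
Y = (0.02985 + j0.01707) S
|Y| = 0.03439 S → |Z| = 1/|Y| = 29.08 Ω, ∠Z = −∠Y = -29.76°
I = V/|Z| = 329.8 mA
P = VI cos φ = 9.59 × 0.3298 × cos(-29.76°) = 2.745 W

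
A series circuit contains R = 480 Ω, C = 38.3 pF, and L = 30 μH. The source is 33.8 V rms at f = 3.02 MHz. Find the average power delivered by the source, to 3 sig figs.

ω = 2πf = 1.898e+07 rad/s
X_L = ωL = 569 Ω
X_C = 1/(ωC) = 1380 Ω
Net reactance X = X_L − X_C = -807 Ω
Z = 480 − j807 Ω
|Z| = √(480² + 807²) = 939 Ω
∠Z = arctan(-807/480) = -59.2°
I = V/|Z| = 36.0 mA
P = VI cos φ = 33.8 × 0.0360 × cos(-59.2°) = 622 mW

622 mW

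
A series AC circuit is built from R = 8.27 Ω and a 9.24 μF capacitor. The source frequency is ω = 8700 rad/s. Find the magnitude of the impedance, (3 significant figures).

X_C = 1/(ωC) = 12.4 Ω
Z = 8.27 − j12.4 Ω
|Z| = √(8.27² + 12.4²) = 14.9 Ω

14.9 Ω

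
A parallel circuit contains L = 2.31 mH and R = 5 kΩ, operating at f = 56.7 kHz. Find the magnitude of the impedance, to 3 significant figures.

ω = 2πf = 356300 rad/s
X_L = ωL = 823 Ω
Parallel: admittances add. Y = 1/R + 1/(jωL)
Y = (0.000200 − j0.00122) S
|Y| = 0.00123 S → |Z| = 1/|Y| = 812 Ω, ∠Z = −∠Y = 80.7°

812 Ω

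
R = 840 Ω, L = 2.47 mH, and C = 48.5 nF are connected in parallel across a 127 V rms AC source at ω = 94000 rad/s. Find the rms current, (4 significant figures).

154.5 mA

X_L = ωL = 232.2 Ω
X_C = 1/(ωC) = 219.3 Ω
Parallel: admittances add. Y = 1/R + 1/(jωL) + jωC
Y = (0.001190 + j0.0002520) S
|Y| = 0.001217 S → |Z| = 1/|Y| = 821.8 Ω, ∠Z = −∠Y = -11.95°
I = V/|Z| = 127/821.8 = 154.5 mA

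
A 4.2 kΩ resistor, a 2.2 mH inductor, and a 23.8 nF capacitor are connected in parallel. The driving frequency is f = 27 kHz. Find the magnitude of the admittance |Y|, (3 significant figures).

ω = 2πf = 169600 rad/s
X_L = ωL = 373 Ω
X_C = 1/(ωC) = 248 Ω
Parallel: admittances add. Y = 1/R + 1/(jωL) + jωC
Y = (0.000238 + j0.00136) S
|Y| = 0.00138 S → |Z| = 1/|Y| = 725 Ω, ∠Z = −∠Y = -80.1°

1.38 mS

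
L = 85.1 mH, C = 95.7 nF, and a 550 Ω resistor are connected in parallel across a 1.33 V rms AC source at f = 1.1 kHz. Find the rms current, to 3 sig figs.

2.79 mA

ω = 2πf = 6912 rad/s
X_L = ωL = 588 Ω
X_C = 1/(ωC) = 1510 Ω
Parallel: admittances add. Y = 1/R + 1/(jωL) + jωC
Y = (0.00182 − j0.00104) S
|Y| = 0.00209 S → |Z| = 1/|Y| = 478 Ω, ∠Z = −∠Y = 29.7°
I = V/|Z| = 1.33/478 = 2.79 mA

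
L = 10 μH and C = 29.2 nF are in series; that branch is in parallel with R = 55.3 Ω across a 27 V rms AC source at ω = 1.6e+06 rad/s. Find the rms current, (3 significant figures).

5.02 A

X_L = ωL = 16.0 Ω
X_C = 1/(ωC) = 21.4 Ω
Branch 1: Z₁ = R = 55.3 Ω
Branch 2 (series LC): Z₂ = j(X_L − X_C) = −j5.40 Ω
Parallel: Z = Z₁Z₂/(Z₁+Z₂), |Z| = 5.38 Ω, ∠Z = -84.4°
I = V/|Z| = 27/5.38 = 5.02 A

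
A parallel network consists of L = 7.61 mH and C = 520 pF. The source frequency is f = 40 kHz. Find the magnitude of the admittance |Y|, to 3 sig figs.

ω = 2πf = 251300 rad/s
X_L = ωL = 1910 Ω
X_C = 1/(ωC) = 7650 Ω
Parallel: admittances add. Y = 1/(jωL) + jωC
Y = (0 − j0.000392) S
|Y| = 0.000392 S → |Z| = 1/|Y| = 2550 Ω, ∠Z = −∠Y = 90.0°

392 μS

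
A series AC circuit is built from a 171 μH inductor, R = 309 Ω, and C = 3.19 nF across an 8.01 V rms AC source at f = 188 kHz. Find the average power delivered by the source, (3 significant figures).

ω = 2πf = 1.181e+06 rad/s
X_L = ωL = 202 Ω
X_C = 1/(ωC) = 265 Ω
Net reactance X = X_L − X_C = -63.4 Ω
Z = 309 − j63.4 Ω
|Z| = √(309² + 63.4²) = 315 Ω
∠Z = arctan(-63.4/309) = -11.6°
I = V/|Z| = 25.4 mA
P = VI cos φ = 8.01 × 0.0254 × cos(-11.6°) = 199 mW

199 mW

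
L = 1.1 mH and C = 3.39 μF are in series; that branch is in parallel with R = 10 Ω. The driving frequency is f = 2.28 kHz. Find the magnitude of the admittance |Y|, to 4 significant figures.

229.8 mS

ω = 2πf = 14330 rad/s
X_L = ωL = 15.76 Ω
X_C = 1/(ωC) = 20.59 Ω
Branch 1: Z₁ = R = 10.00 Ω
Branch 2 (series LC): Z₂ = j(X_L − X_C) = −j4.833 Ω
Parallel: Z = Z₁Z₂/(Z₁+Z₂), |Z| = 4.352 Ω, ∠Z = -64.20°
|Y| = 1/|Z| = 229.8 mS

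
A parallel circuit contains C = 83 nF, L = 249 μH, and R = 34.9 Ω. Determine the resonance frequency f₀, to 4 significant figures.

35.01 kHz

ω₀ = 1/√(LC) = 1/√(0.000249 × 8.3e-08) = 220000 rad/s
f₀ = ω₀/(2π) = 35.01 kHz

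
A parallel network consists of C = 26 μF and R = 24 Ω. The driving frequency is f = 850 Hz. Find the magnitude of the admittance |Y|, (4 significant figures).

145.0 mS

ω = 2πf = 5341 rad/s
X_C = 1/(ωC) = 7.202 Ω
Parallel: admittances add. Y = 1/R + jωC
Y = (0.04167 + j0.1389) S
|Y| = 0.1450 S → |Z| = 1/|Y| = 6.898 Ω, ∠Z = −∠Y = -73.30°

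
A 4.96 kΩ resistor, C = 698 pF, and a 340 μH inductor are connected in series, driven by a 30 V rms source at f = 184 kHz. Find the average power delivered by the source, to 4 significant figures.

ω = 2πf = 1.156e+06 rad/s
X_L = ωL = 393.1 Ω
X_C = 1/(ωC) = 1239 Ω
Net reactance X = X_L − X_C = -846.1 Ω
Z = 4960 − j846.1 Ω
|Z| = √(4960² + 846.1²) = 5032 Ω
∠Z = arctan(-846.1/4960) = -9.681°
I = V/|Z| = 5.962 mA
P = VI cos φ = 30 × 0.005962 × cos(-9.681°) = 176.3 mW

176.3 mW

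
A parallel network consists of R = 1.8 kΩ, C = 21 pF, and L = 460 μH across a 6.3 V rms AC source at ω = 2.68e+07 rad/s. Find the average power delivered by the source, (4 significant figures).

22.05 mW

X_L = ωL = 12330 Ω
X_C = 1/(ωC) = 1777 Ω
Parallel: admittances add. Y = 1/R + 1/(jωL) + jωC
Y = (0.0005556 + j0.0004817) S
|Y| = 0.0007353 S → |Z| = 1/|Y| = 1360 Ω, ∠Z = −∠Y = -40.93°
I = V/|Z| = 4.632 mA
P = VI cos φ = 6.3 × 0.004632 × cos(-40.93°) = 22.05 mW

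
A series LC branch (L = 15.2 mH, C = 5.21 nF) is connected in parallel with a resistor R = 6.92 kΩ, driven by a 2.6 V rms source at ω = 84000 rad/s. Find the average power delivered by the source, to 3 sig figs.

977 μW

X_L = ωL = 1280 Ω
X_C = 1/(ωC) = 2280 Ω
Branch 1: Z₁ = R = 6920 Ω
Branch 2 (series LC): Z₂ = j(X_L − X_C) = −j1010 Ω
Parallel: Z = Z₁Z₂/(Z₁+Z₂), |Z| = 998 Ω, ∠Z = -81.7°
I = V/|Z| = 2.61 mA
P = VI cos φ = 2.6 × 0.00261 × cos(-81.7°) = 977 μW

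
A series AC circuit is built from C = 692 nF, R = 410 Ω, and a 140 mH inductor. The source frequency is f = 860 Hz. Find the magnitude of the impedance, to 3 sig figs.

638 Ω

ω = 2πf = 5404 rad/s
X_L = ωL = 756 Ω
X_C = 1/(ωC) = 267 Ω
Net reactance X = X_L − X_C = 489 Ω
Z = 410 + j489 Ω
|Z| = √(410² + 489²) = 638 Ω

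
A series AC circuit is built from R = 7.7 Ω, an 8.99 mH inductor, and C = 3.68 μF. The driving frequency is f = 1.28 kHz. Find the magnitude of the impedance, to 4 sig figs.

ω = 2πf = 8042 rad/s
X_L = ωL = 72.30 Ω
X_C = 1/(ωC) = 33.79 Ω
Net reactance X = X_L − X_C = 38.51 Ω
Z = 7.700 + j38.51 Ω
|Z| = √(7.700² + 38.51²) = 39.28 Ω

39.28 Ω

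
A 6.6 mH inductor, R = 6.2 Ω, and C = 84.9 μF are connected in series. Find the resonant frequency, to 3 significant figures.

213 Hz

ω₀ = 1/√(LC) = 1/√(0.0066 × 8.49e-05) = 1336 rad/s
f₀ = ω₀/(2π) = 213 Hz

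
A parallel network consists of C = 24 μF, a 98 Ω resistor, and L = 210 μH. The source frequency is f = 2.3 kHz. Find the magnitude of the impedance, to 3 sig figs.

ω = 2πf = 14450 rad/s
X_L = ωL = 3.03 Ω
X_C = 1/(ωC) = 2.88 Ω
Parallel: admittances add. Y = 1/R + 1/(jωL) + jωC
Y = (0.0102 + j0.0173) S
|Y| = 0.0201 S → |Z| = 1/|Y| = 49.7 Ω, ∠Z = −∠Y = -59.5°

49.7 Ω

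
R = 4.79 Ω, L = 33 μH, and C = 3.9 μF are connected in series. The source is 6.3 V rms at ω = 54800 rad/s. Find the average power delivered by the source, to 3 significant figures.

X_L = ωL = 1.81 Ω
X_C = 1/(ωC) = 4.68 Ω
Net reactance X = X_L − X_C = -2.87 Ω
Z = 4.79 − j2.87 Ω
|Z| = √(4.79² + 2.87²) = 5.58 Ω
∠Z = arctan(-2.87/4.79) = -30.9°
I = V/|Z| = 1.13 A
P = VI cos φ = 6.3 × 1.13 × cos(-30.9°) = 6.10 W

6.10 W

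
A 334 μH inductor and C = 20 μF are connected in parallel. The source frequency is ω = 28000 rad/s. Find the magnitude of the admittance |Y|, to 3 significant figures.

453 mS

X_L = ωL = 9.35 Ω
X_C = 1/(ωC) = 1.79 Ω
Parallel: admittances add. Y = 1/(jωL) + jωC
Y = (0 + j0.453) S
|Y| = 0.453 S → |Z| = 1/|Y| = 2.21 Ω, ∠Z = −∠Y = -90.0°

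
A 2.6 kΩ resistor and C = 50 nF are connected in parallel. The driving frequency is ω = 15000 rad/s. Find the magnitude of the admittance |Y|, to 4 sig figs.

X_C = 1/(ωC) = 1333 Ω
Parallel: admittances add. Y = 1/R + jωC
Y = (0.0003846 + j0.0007500) S
|Y| = 0.0008429 S → |Z| = 1/|Y| = 1186 Ω, ∠Z = −∠Y = -62.85°

842.9 μS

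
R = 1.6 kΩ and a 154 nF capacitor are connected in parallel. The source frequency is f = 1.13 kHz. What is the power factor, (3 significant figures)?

ω = 2πf = 7100 rad/s
X_C = 1/(ωC) = 915 Ω
Parallel: admittances add. Y = 1/R + jωC
Y = (0.000625 + j0.00109) S
|Y| = 0.00126 S → |Z| = 1/|Y| = 794 Ω, ∠Z = −∠Y = -60.2°
cos φ = cos(-60.2°) = 0.496

0.496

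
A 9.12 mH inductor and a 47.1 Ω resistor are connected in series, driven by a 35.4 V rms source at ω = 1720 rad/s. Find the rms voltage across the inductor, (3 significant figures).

11.2 V

X_L = ωL = 15.7 Ω
Z = 47.1 + j15.7 Ω
|Z| = √(47.1² + 15.7²) = 49.6 Ω
I = V/|Z| = 713 mA
V_L = I·|Z_L| = 0.713 × 15.7 = 11.2 V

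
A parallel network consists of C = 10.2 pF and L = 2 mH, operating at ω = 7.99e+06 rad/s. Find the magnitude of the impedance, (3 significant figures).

52900 Ω

X_L = ωL = 16000 Ω
X_C = 1/(ωC) = 12300 Ω
Parallel: admittances add. Y = 1/(jωL) + jωC
Y = (0 + j1.89e-05) S
|Y| = 1.89e-05 S → |Z| = 1/|Y| = 52900 Ω, ∠Z = −∠Y = -90.0°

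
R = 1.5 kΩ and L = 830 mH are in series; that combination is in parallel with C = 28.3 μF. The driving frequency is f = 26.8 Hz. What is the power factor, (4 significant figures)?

ω = 2πf = 168.4 rad/s
X_L = ωL = 139.8 Ω
X_C = 1/(ωC) = 209.8 Ω
Branch 1 (R+jX_L): Z₁ = 1500 + j139.8 Ω, |Z₁| = 1506 Ω
Branch 2 (−jX_C): Z₂ = −j209.8 Ω
Parallel: Z = Z₁Z₂/(Z₁+Z₂), |Z| = 210.5 Ω, ∠Z = -82.00°
cos φ = cos(-82.00°) = 0.1391

0.1391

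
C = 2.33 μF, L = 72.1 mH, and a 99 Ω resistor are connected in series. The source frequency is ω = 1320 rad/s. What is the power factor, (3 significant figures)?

0.395

X_L = ωL = 95.2 Ω
X_C = 1/(ωC) = 325 Ω
Net reactance X = X_L − X_C = -230 Ω
Z = 99.0 − j230 Ω
|Z| = √(99.0² + 230²) = 250 Ω
∠Z = arctan(-230/99.0) = -66.7°
cos φ = cos(-66.7°) = 0.395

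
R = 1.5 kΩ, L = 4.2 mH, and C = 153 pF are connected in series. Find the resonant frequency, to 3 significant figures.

199 kHz

ω₀ = 1/√(LC) = 1/√(0.0042 × 1.53e-10) = 1.247e+06 rad/s
f₀ = ω₀/(2π) = 199 kHz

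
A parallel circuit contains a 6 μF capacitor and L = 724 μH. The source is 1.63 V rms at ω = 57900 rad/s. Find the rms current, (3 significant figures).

527 mA

X_L = ωL = 41.9 Ω
X_C = 1/(ωC) = 2.88 Ω
Parallel: admittances add. Y = 1/(jωL) + jωC
Y = (0 + j0.324) S
|Y| = 0.324 S → |Z| = 1/|Y| = 3.09 Ω, ∠Z = −∠Y = -90.0°
I = V/|Z| = 1.63/3.09 = 527 mA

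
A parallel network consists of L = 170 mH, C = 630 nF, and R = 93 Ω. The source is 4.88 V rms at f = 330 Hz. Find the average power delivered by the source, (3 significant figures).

256 mW

ω = 2πf = 2073 rad/s
X_L = ωL = 352 Ω
X_C = 1/(ωC) = 766 Ω
Parallel: admittances add. Y = 1/R + 1/(jωL) + jωC
Y = (0.0108 − j0.00153) S
|Y| = 0.0109 S → |Z| = 1/|Y| = 92.1 Ω, ∠Z = −∠Y = 8.10°
I = V/|Z| = 53.0 mA
P = VI cos φ = 4.88 × 0.0530 × cos(8.10°) = 256 mW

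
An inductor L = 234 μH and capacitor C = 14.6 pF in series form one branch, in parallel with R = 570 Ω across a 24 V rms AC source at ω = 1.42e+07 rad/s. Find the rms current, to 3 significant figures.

45.0 mA

X_L = ωL = 3320 Ω
X_C = 1/(ωC) = 4820 Ω
Branch 1: Z₁ = R = 570 Ω
Branch 2 (series LC): Z₂ = j(X_L − X_C) = −j1500 Ω
Parallel: Z = Z₁Z₂/(Z₁+Z₂), |Z| = 533 Ω, ∠Z = -20.8°
I = V/|Z| = 24/533 = 45.0 mA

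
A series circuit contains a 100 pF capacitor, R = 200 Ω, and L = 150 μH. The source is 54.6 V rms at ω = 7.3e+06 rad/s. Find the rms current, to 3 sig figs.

X_L = ωL = 1100 Ω
X_C = 1/(ωC) = 1370 Ω
Net reactance X = X_L − X_C = -275 Ω
Z = 200 − j275 Ω
|Z| = √(200² + 275²) = 340 Ω
I = V/|Z| = 54.6/340 = 161 mA

161 mA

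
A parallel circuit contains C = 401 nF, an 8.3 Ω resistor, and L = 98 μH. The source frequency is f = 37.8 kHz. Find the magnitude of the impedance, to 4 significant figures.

7.614 Ω

ω = 2πf = 237500 rad/s
X_L = ωL = 23.28 Ω
X_C = 1/(ωC) = 10.50 Ω
Parallel: admittances add. Y = 1/R + 1/(jωL) + jωC
Y = (0.1205 + j0.05228) S
|Y| = 0.1313 S → |Z| = 1/|Y| = 7.614 Ω, ∠Z = −∠Y = -23.46°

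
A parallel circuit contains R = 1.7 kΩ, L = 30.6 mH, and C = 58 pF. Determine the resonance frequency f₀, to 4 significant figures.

119.5 kHz

ω₀ = 1/√(LC) = 1/√(0.0306 × 5.8e-11) = 750600 rad/s
f₀ = ω₀/(2π) = 119.5 kHz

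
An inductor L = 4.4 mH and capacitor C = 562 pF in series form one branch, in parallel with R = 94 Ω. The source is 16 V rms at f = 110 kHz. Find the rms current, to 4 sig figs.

173.6 mA

ω = 2πf = 691200 rad/s
X_L = ωL = 3041 Ω
X_C = 1/(ωC) = 2574 Ω
Branch 1: Z₁ = R = 94.00 Ω
Branch 2 (series LC): Z₂ = j(X_L − X_C) = j466.6 Ω
Parallel: Z = Z₁Z₂/(Z₁+Z₂), |Z| = 92.15 Ω, ∠Z = 11.39°
I = V/|Z| = 16/92.15 = 173.6 mA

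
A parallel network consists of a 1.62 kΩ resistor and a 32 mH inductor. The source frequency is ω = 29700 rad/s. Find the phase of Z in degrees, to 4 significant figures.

X_L = ωL = 950.4 Ω
Parallel: admittances add. Y = 1/R + 1/(jωL)
Y = (0.0006173 − j0.001052) S
|Y| = 0.001220 S → |Z| = 1/|Y| = 819.7 Ω, ∠Z = −∠Y = 59.60°

59.60°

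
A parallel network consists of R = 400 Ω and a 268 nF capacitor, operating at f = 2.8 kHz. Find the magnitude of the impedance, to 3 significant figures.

187 Ω

ω = 2πf = 17590 rad/s
X_C = 1/(ωC) = 212 Ω
Parallel: admittances add. Y = 1/R + jωC
Y = (0.00250 + j0.00471) S
|Y| = 0.00534 S → |Z| = 1/|Y| = 187 Ω, ∠Z = −∠Y = -62.1°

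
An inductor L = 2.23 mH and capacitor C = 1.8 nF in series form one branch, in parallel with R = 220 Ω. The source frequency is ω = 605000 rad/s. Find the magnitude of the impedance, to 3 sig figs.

196 Ω

X_L = ωL = 1350 Ω
X_C = 1/(ωC) = 918 Ω
Branch 1: Z₁ = R = 220 Ω
Branch 2 (series LC): Z₂ = j(X_L − X_C) = j431 Ω
Parallel: Z = Z₁Z₂/(Z₁+Z₂), |Z| = 196 Ω, ∠Z = 27.0°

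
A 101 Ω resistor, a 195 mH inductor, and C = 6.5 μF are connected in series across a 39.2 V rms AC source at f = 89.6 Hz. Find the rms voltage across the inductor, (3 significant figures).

22.4 V

ω = 2πf = 563.0 rad/s
X_L = ωL = 110 Ω
X_C = 1/(ωC) = 273 Ω
Net reactance X = X_L − X_C = -163 Ω
Z = 101 − j163 Ω
|Z| = √(101² + 163²) = 192 Ω
I = V/|Z| = 204 mA
V_L = I·|Z_L| = 0.204 × 110 = 22.4 V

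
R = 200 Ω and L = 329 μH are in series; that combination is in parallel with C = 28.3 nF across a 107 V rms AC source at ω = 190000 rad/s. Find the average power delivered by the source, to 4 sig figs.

52.15 W

X_L = ωL = 62.51 Ω
X_C = 1/(ωC) = 186.0 Ω
Branch 1 (R+jX_L): Z₁ = 200.0 + j62.51 Ω, |Z₁| = 209.5 Ω
Branch 2 (−jX_C): Z₂ = −j186.0 Ω
Parallel: Z = Z₁Z₂/(Z₁+Z₂), |Z| = 165.8 Ω, ∠Z = -40.95°
I = V/|Z| = 645.4 mA
P = VI cos φ = 107 × 0.6454 × cos(-40.95°) = 52.15 W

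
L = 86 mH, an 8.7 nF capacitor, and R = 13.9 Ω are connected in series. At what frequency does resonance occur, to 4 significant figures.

5.819 kHz

ω₀ = 1/√(LC) = 1/√(0.086 × 8.7e-09) = 36560 rad/s
f₀ = ω₀/(2π) = 5.819 kHz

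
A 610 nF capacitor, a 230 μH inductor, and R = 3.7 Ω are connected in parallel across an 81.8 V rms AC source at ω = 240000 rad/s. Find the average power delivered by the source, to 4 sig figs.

X_L = ωL = 55.20 Ω
X_C = 1/(ωC) = 6.831 Ω
Parallel: admittances add. Y = 1/R + 1/(jωL) + jωC
Y = (0.2703 + j0.1283) S
|Y| = 0.2992 S → |Z| = 1/|Y| = 3.343 Ω, ∠Z = −∠Y = -25.39°
I = V/|Z| = 24.47 A
P = VI cos φ = 81.8 × 24.47 × cos(-25.39°) = 1.808 kW

1.808 kW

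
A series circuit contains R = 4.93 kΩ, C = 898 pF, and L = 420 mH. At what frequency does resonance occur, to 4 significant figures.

ω₀ = 1/√(LC) = 1/√(0.42 × 8.98e-10) = 51490 rad/s
f₀ = ω₀/(2π) = 8.195 kHz

8.195 kHz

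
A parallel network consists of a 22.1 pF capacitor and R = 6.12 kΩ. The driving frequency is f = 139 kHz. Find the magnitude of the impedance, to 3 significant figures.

6080 Ω

ω = 2πf = 873400 rad/s
X_C = 1/(ωC) = 51800 Ω
Parallel: admittances add. Y = 1/R + jωC
Y = (0.000163 + j1.93e-05) S
|Y| = 0.000165 S → |Z| = 1/|Y| = 6080 Ω, ∠Z = −∠Y = -6.74°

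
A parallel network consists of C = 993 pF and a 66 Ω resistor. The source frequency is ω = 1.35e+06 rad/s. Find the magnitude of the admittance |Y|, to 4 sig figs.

15.21 mS

X_C = 1/(ωC) = 746.0 Ω
Parallel: admittances add. Y = 1/R + jωC
Y = (0.01515 + j0.001341) S
|Y| = 0.01521 S → |Z| = 1/|Y| = 65.74 Ω, ∠Z = −∠Y = -5.056°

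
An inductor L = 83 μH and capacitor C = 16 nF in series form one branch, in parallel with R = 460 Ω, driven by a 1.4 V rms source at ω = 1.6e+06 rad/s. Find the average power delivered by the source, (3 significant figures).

4.26 mW

X_L = ωL = 133 Ω
X_C = 1/(ωC) = 39.1 Ω
Branch 1: Z₁ = R = 460 Ω
Branch 2 (series LC): Z₂ = j(X_L − X_C) = j93.7 Ω
Parallel: Z = Z₁Z₂/(Z₁+Z₂), |Z| = 91.8 Ω, ∠Z = 78.5°
I = V/|Z| = 15.2 mA
P = VI cos φ = 1.4 × 0.0152 × cos(78.5°) = 4.26 mW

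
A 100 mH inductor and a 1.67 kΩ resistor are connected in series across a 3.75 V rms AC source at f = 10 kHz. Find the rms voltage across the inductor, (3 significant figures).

ω = 2πf = 62830 rad/s
X_L = ωL = 6280 Ω
Z = 1670 + j6280 Ω
|Z| = √(1670² + 6280²) = 6500 Ω
I = V/|Z| = 577 μA
V_L = I·|Z_L| = 0.000577 × 6280 = 3.62 V

3.62 V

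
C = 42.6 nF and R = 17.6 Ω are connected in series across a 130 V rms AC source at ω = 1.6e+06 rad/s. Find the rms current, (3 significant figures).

5.67 A

X_C = 1/(ωC) = 14.7 Ω
Z = 17.6 − j14.7 Ω
|Z| = √(17.6² + 14.7²) = 22.9 Ω
I = V/|Z| = 130/22.9 = 5.67 A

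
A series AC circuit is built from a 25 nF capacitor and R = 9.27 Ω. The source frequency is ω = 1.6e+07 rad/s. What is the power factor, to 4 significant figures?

X_C = 1/(ωC) = 2.500 Ω
Z = 9.270 − j2.500 Ω
|Z| = √(9.270² + 2.500²) = 9.601 Ω
∠Z = arctan(-2.500/9.270) = -15.09°
cos φ = cos(-15.09°) = 0.9655

0.9655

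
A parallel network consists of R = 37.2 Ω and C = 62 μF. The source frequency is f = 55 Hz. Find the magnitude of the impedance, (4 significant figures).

29.09 Ω

ω = 2πf = 345.6 rad/s
X_C = 1/(ωC) = 46.67 Ω
Parallel: admittances add. Y = 1/R + jωC
Y = (0.02688 + j0.02143) S
|Y| = 0.03438 S → |Z| = 1/|Y| = 29.09 Ω, ∠Z = −∠Y = -38.56°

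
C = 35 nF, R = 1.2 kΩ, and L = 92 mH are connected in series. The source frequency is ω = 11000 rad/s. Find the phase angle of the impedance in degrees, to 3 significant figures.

X_L = ωL = 1010 Ω
X_C = 1/(ωC) = 2600 Ω
Net reactance X = X_L − X_C = -1590 Ω
Z = 1200 − j1590 Ω
|Z| = √(1200² + 1590²) = 1990 Ω
∠Z = arctan(-1590/1200) = -52.9°

-52.9°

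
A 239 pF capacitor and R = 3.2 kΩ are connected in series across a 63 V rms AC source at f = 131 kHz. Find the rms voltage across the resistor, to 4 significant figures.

33.56 V

ω = 2πf = 823100 rad/s
X_C = 1/(ωC) = 5083 Ω
Z = 3200 − j5083 Ω
|Z| = √(3200² + 5083²) = 6007 Ω
I = V/|Z| = 10.49 mA
V_R = I·|Z_R| = 0.01049 × 3200 = 33.56 V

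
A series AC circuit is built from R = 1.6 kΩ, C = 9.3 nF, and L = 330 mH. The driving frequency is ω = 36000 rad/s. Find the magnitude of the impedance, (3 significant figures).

X_L = ωL = 11900 Ω
X_C = 1/(ωC) = 2990 Ω
Net reactance X = X_L − X_C = 8890 Ω
Z = 1600 + j8890 Ω
|Z| = √(1600² + 8890²) = 9040 Ω

9040 Ω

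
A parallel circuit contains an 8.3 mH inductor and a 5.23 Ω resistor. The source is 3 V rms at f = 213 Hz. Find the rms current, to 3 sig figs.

634 mA

ω = 2πf = 1338 rad/s
X_L = ωL = 11.1 Ω
Parallel: admittances add. Y = 1/R + 1/(jωL)
Y = (0.191 − j0.0900) S
|Y| = 0.211 S → |Z| = 1/|Y| = 4.73 Ω, ∠Z = −∠Y = 25.2°
I = V/|Z| = 3/4.73 = 634 mA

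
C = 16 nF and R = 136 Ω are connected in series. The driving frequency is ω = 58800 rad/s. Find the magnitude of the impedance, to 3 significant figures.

X_C = 1/(ωC) = 1060 Ω
Z = 136 − j1060 Ω
|Z| = √(136² + 1060²) = 1070 Ω

1070 Ω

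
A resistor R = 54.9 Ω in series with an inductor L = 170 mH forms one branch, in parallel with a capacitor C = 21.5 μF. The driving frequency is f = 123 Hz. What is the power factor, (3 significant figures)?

0.258

ω = 2πf = 772.8 rad/s
X_L = ωL = 131 Ω
X_C = 1/(ωC) = 60.2 Ω
Branch 1 (R+jX_L): Z₁ = 54.9 + j131 Ω, |Z₁| = 142 Ω
Branch 2 (−jX_C): Z₂ = −j60.2 Ω
Parallel: Z = Z₁Z₂/(Z₁+Z₂), |Z| = 95.3 Ω, ∠Z = -75.0°
cos φ = cos(-75.0°) = 0.258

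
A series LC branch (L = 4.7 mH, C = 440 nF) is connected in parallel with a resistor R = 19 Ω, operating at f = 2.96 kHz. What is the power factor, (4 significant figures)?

ω = 2πf = 18600 rad/s
X_L = ωL = 87.41 Ω
X_C = 1/(ωC) = 122.2 Ω
Branch 1: Z₁ = R = 19.00 Ω
Branch 2 (series LC): Z₂ = j(X_L − X_C) = −j34.79 Ω
Parallel: Z = Z₁Z₂/(Z₁+Z₂), |Z| = 16.68 Ω, ∠Z = -28.64°
cos φ = cos(-28.64°) = 0.8776

0.8776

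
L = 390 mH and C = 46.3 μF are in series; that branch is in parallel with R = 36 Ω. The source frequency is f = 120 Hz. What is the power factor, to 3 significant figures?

0.991

ω = 2πf = 754.0 rad/s
X_L = ωL = 294 Ω
X_C = 1/(ωC) = 28.6 Ω
Branch 1: Z₁ = R = 36.0 Ω
Branch 2 (series LC): Z₂ = j(X_L − X_C) = j265 Ω
Parallel: Z = Z₁Z₂/(Z₁+Z₂), |Z| = 35.7 Ω, ∠Z = 7.72°
cos φ = cos(7.72°) = 0.991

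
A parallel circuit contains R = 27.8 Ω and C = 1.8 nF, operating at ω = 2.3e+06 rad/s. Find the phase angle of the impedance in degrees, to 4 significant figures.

-6.565°

X_C = 1/(ωC) = 241.5 Ω
Parallel: admittances add. Y = 1/R + jωC
Y = (0.03597 + j0.004140) S
|Y| = 0.03621 S → |Z| = 1/|Y| = 27.62 Ω, ∠Z = −∠Y = -6.565°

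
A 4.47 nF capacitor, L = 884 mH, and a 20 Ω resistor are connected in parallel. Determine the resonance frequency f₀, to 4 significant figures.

ω₀ = 1/√(LC) = 1/√(0.884 × 4.47e-09) = 15910 rad/s
f₀ = ω₀/(2π) = 2.532 kHz

2.532 kHz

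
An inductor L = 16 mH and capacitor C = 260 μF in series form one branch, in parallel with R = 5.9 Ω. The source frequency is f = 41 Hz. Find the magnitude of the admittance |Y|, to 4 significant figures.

ω = 2πf = 257.6 rad/s
X_L = ωL = 4.122 Ω
X_C = 1/(ωC) = 14.93 Ω
Branch 1: Z₁ = R = 5.900 Ω
Branch 2 (series LC): Z₂ = j(X_L − X_C) = −j10.81 Ω
Parallel: Z = Z₁Z₂/(Z₁+Z₂), |Z| = 5.179 Ω, ∠Z = -28.63°
|Y| = 1/|Z| = 193.1 mS

193.1 mS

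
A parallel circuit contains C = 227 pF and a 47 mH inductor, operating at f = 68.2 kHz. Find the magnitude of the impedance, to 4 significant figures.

ω = 2πf = 428500 rad/s
X_L = ωL = 20140 Ω
X_C = 1/(ωC) = 10280 Ω
Parallel: admittances add. Y = 1/(jωL) + jωC
Y = (0 + j4.762e-05) S
|Y| = 4.762e-05 S → |Z| = 1/|Y| = 21000 Ω, ∠Z = −∠Y = -90.00°

21000 Ω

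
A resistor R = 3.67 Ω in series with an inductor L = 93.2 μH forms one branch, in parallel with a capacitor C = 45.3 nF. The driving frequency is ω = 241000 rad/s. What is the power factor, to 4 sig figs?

X_L = ωL = 22.46 Ω
X_C = 1/(ωC) = 91.60 Ω
Branch 1 (R+jX_L): Z₁ = 3.670 + j22.46 Ω, |Z₁| = 22.76 Ω
Branch 2 (−jX_C): Z₂ = −j91.60 Ω
Parallel: Z = Z₁Z₂/(Z₁+Z₂), |Z| = 30.11 Ω, ∠Z = 77.68°
cos φ = cos(77.68°) = 0.2133

0.2133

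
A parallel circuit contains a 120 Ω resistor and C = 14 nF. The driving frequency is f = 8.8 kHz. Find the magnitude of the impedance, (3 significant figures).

119 Ω

ω = 2πf = 55290 rad/s
X_C = 1/(ωC) = 1290 Ω
Parallel: admittances add. Y = 1/R + jωC
Y = (0.00833 + j0.000774) S
|Y| = 0.00837 S → |Z| = 1/|Y| = 119 Ω, ∠Z = −∠Y = -5.31°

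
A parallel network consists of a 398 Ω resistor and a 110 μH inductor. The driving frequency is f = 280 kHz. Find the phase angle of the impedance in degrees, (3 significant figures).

64.1°

ω = 2πf = 1.759e+06 rad/s
X_L = ωL = 194 Ω
Parallel: admittances add. Y = 1/R + 1/(jωL)
Y = (0.00251 − j0.00517) S
|Y| = 0.00575 S → |Z| = 1/|Y| = 174 Ω, ∠Z = −∠Y = 64.1°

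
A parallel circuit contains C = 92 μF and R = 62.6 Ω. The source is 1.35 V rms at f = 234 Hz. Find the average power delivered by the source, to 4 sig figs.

ω = 2πf = 1470 rad/s
X_C = 1/(ωC) = 7.393 Ω
Parallel: admittances add. Y = 1/R + jωC
Y = (0.01597 + j0.1353) S
|Y| = 0.1362 S → |Z| = 1/|Y| = 7.342 Ω, ∠Z = −∠Y = -83.26°
I = V/|Z| = 183.9 mA
P = VI cos φ = 1.35 × 0.1839 × cos(-83.26°) = 29.11 mW

29.11 mW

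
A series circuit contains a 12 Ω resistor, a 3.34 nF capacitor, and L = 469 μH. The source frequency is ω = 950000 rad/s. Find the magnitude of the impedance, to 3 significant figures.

X_L = ωL = 446 Ω
X_C = 1/(ωC) = 315 Ω
Net reactance X = X_L − X_C = 130 Ω
Z = 12.0 + j130 Ω
|Z| = √(12.0² + 130²) = 131 Ω

131 Ω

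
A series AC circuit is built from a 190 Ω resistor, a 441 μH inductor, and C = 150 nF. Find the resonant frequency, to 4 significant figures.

19.57 kHz

ω₀ = 1/√(LC) = 1/√(0.000441 × 1.5e-07) = 123000 rad/s
f₀ = ω₀/(2π) = 19.57 kHz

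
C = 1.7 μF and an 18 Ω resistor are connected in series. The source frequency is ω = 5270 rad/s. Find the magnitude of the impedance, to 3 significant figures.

X_C = 1/(ωC) = 112 Ω
Z = 18.0 − j112 Ω
|Z| = √(18.0² + 112²) = 113 Ω

113 Ω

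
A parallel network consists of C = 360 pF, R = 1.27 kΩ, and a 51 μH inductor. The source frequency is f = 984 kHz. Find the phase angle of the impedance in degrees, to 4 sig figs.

50.22°

ω = 2πf = 6.183e+06 rad/s
X_L = ωL = 315.3 Ω
X_C = 1/(ωC) = 449.3 Ω
Parallel: admittances add. Y = 1/R + 1/(jωL) + jωC
Y = (0.0007874 − j0.0009457) S
|Y| = 0.001231 S → |Z| = 1/|Y| = 812.6 Ω, ∠Z = −∠Y = 50.22°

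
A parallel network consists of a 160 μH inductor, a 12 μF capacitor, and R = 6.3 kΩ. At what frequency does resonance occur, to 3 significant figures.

ω₀ = 1/√(LC) = 1/√(0.00016 × 1.2e-05) = 22820 rad/s
f₀ = ω₀/(2π) = 3.63 kHz

3.63 kHz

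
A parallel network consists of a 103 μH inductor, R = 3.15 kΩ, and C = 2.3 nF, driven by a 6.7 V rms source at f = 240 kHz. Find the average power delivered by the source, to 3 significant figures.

14.3 mW

ω = 2πf = 1.508e+06 rad/s
X_L = ωL = 155 Ω
X_C = 1/(ωC) = 288 Ω
Parallel: admittances add. Y = 1/R + 1/(jωL) + jωC
Y = (0.000317 − j0.00297) S
|Y| = 0.00299 S → |Z| = 1/|Y| = 335 Ω, ∠Z = −∠Y = 83.9°
I = V/|Z| = 20.0 mA
P = VI cos φ = 6.7 × 0.0200 × cos(83.9°) = 14.3 mW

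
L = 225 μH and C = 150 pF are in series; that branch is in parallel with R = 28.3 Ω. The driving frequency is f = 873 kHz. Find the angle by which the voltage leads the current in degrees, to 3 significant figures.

56.4°

ω = 2πf = 5.485e+06 rad/s
X_L = ωL = 1230 Ω
X_C = 1/(ωC) = 1220 Ω
Branch 1: Z₁ = R = 28.3 Ω
Branch 2 (series LC): Z₂ = j(X_L − X_C) = j18.8 Ω
Parallel: Z = Z₁Z₂/(Z₁+Z₂), |Z| = 15.7 Ω, ∠Z = 56.4°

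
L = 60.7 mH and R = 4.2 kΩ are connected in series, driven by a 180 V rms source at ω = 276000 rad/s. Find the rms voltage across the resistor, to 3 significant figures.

43.8 V

X_L = ωL = 16800 Ω
Z = 4200 + j16800 Ω
|Z| = √(4200² + 16800²) = 17300 Ω
I = V/|Z| = 10.4 mA
V_R = I·|Z_R| = 0.0104 × 4200 = 43.8 V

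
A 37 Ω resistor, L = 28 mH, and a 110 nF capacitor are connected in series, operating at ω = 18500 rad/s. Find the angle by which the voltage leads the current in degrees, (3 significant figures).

35.7°

X_L = ωL = 518 Ω
X_C = 1/(ωC) = 491 Ω
Net reactance X = X_L − X_C = 26.6 Ω
Z = 37.0 + j26.6 Ω
|Z| = √(37.0² + 26.6²) = 45.6 Ω
∠Z = arctan(26.6/37.0) = 35.7°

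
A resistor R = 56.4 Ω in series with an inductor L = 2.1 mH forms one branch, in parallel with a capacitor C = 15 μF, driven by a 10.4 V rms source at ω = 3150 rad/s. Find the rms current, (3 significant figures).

504 mA

X_L = ωL = 6.61 Ω
X_C = 1/(ωC) = 21.2 Ω
Branch 1 (R+jX_L): Z₁ = 56.4 + j6.61 Ω, |Z₁| = 56.8 Ω
Branch 2 (−jX_C): Z₂ = −j21.2 Ω
Parallel: Z = Z₁Z₂/(Z₁+Z₂), |Z| = 20.6 Ω, ∠Z = -68.8°
I = V/|Z| = 10.4/20.6 = 504 mA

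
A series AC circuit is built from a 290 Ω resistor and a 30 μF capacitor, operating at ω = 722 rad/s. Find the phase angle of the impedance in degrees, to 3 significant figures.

X_C = 1/(ωC) = 46.2 Ω
Z = 290 − j46.2 Ω
|Z| = √(290² + 46.2²) = 294 Ω
∠Z = arctan(-46.2/290) = -9.05°

-9.05°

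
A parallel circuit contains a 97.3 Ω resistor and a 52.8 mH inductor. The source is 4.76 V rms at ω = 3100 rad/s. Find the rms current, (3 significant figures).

X_L = ωL = 164 Ω
Parallel: admittances add. Y = 1/R + 1/(jωL)
Y = (0.0103 − j0.00611) S
|Y| = 0.0120 S → |Z| = 1/|Y| = 83.6 Ω, ∠Z = −∠Y = 30.7°
I = V/|Z| = 4.76/83.6 = 56.9 mA

56.9 mA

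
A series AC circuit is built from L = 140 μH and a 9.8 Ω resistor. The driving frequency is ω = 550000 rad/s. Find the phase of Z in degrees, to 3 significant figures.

82.7°

X_L = ωL = 77.0 Ω
Z = 9.80 + j77.0 Ω
|Z| = √(9.80² + 77.0²) = 77.6 Ω
∠Z = arctan(77.0/9.80) = 82.7°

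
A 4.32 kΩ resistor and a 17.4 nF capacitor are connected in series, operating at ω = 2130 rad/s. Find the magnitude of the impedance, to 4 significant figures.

X_C = 1/(ωC) = 26980 Ω
Z = 4320 − j26980 Ω
|Z| = √(4320² + 26980²) = 27330 Ω

27330 Ω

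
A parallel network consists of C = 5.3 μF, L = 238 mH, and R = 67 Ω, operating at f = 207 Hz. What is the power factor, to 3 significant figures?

ω = 2πf = 1301 rad/s
X_L = ωL = 310 Ω
X_C = 1/(ωC) = 145 Ω
Parallel: admittances add. Y = 1/R + 1/(jωL) + jωC
Y = (0.0149 + j0.00366) S
|Y| = 0.0154 S → |Z| = 1/|Y| = 65.1 Ω, ∠Z = −∠Y = -13.8°
cos φ = cos(-13.8°) = 0.971

0.971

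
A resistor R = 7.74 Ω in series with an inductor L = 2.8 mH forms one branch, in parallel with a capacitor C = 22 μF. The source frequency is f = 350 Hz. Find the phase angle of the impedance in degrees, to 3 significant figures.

10.4°

ω = 2πf = 2199 rad/s
X_L = ωL = 6.16 Ω
X_C = 1/(ωC) = 20.7 Ω
Branch 1 (R+jX_L): Z₁ = 7.74 + j6.16 Ω, |Z₁| = 9.89 Ω
Branch 2 (−jX_C): Z₂ = −j20.7 Ω
Parallel: Z = Z₁Z₂/(Z₁+Z₂), |Z| = 12.4 Ω, ∠Z = 10.4°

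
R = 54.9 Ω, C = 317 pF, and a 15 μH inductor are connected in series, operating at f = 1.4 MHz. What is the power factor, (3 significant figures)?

ω = 2πf = 8.796e+06 rad/s
X_L = ωL = 132 Ω
X_C = 1/(ωC) = 359 Ω
Net reactance X = X_L − X_C = -227 Ω
Z = 54.9 − j227 Ω
|Z| = √(54.9² + 227²) = 233 Ω
∠Z = arctan(-227/54.9) = -76.4°
cos φ = cos(-76.4°) = 0.235

0.235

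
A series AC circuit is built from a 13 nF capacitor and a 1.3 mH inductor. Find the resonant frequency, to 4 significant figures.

38.71 kHz

ω₀ = 1/√(LC) = 1/√(0.0013 × 1.3e-08) = 243300 rad/s
f₀ = ω₀/(2π) = 38.71 kHz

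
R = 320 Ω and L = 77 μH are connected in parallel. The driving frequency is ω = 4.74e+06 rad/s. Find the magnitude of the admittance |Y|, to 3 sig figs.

X_L = ωL = 365 Ω
Parallel: admittances add. Y = 1/R + 1/(jωL)
Y = (0.00313 − j0.00274) S
|Y| = 0.00416 S → |Z| = 1/|Y| = 241 Ω, ∠Z = −∠Y = 41.2°

4.16 mS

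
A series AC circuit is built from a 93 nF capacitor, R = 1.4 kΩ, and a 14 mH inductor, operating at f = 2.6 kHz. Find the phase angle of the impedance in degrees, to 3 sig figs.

-17.1°

ω = 2πf = 16340 rad/s
X_L = ωL = 229 Ω
X_C = 1/(ωC) = 658 Ω
Net reactance X = X_L − X_C = -430 Ω
Z = 1400 − j430 Ω
|Z| = √(1400² + 430²) = 1460 Ω
∠Z = arctan(-430/1400) = -17.1°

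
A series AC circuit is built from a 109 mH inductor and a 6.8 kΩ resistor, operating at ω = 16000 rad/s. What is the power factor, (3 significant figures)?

0.969

X_L = ωL = 1740 Ω
Z = 6800 + j1740 Ω
|Z| = √(6800² + 1740²) = 7020 Ω
∠Z = arctan(1740/6800) = 14.4°
cos φ = cos(14.4°) = 0.969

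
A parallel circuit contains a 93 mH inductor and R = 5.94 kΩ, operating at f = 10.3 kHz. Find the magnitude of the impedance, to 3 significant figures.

ω = 2πf = 64720 rad/s
X_L = ωL = 6020 Ω
Parallel: admittances add. Y = 1/R + 1/(jωL)
Y = (0.000168 − j0.000166) S
|Y| = 0.000237 S → |Z| = 1/|Y| = 4230 Ω, ∠Z = −∠Y = 44.6°

4230 Ω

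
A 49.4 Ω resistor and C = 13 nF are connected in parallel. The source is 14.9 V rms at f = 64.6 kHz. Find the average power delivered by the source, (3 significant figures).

4.49 W

ω = 2πf = 405900 rad/s
X_C = 1/(ωC) = 190 Ω
Parallel: admittances add. Y = 1/R + jωC
Y = (0.0202 + j0.00528) S
|Y| = 0.0209 S → |Z| = 1/|Y| = 47.8 Ω, ∠Z = −∠Y = -14.6°
I = V/|Z| = 312 mA
P = VI cos φ = 14.9 × 0.312 × cos(-14.6°) = 4.49 W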